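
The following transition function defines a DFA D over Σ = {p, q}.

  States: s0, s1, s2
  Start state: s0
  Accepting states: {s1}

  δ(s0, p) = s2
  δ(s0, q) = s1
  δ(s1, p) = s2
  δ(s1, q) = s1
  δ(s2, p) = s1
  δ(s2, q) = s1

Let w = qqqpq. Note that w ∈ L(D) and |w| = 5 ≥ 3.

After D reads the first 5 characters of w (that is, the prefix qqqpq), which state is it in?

State sequence: s0 -q-> s1 -q-> s1 -q-> s1 -p-> s2 -q-> s1

After reading 5 characters, D is in state s1.

s1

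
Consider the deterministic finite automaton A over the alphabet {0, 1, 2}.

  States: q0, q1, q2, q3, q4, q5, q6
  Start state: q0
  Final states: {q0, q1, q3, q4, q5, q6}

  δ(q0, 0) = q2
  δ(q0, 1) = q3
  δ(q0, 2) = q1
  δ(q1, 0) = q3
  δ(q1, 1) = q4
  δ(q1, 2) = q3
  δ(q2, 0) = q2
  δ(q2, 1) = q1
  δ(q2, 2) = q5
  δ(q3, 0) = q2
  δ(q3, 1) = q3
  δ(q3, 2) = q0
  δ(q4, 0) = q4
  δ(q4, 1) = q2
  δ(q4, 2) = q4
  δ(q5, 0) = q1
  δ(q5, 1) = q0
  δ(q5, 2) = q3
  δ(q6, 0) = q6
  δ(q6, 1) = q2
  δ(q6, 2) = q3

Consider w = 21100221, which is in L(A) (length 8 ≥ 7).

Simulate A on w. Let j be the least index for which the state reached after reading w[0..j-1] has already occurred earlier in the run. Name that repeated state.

q2

State sequence: q0 -2-> q1 -1-> q4 -1-> q2 -0-> q2 -0-> q2 -2-> q5 -2-> q3 -1-> q3
First repeat at step 4: q2 was already visited.

The earliest repeat is at step j = 4: A is in q2, which it already visited at step i = 3.
With |Q| = 7, pigeonhole forces a state repeat no later than step 7; the substring read between the first and second visits to that state can be pumped.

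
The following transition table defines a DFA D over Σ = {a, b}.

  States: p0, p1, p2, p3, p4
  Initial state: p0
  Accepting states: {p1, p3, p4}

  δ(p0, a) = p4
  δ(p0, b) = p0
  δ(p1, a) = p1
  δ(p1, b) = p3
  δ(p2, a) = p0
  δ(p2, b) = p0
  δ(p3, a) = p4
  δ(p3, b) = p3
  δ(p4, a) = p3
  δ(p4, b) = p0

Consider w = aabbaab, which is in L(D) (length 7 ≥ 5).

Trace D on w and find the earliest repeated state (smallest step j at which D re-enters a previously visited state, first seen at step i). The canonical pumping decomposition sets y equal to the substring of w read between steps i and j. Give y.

State sequence: p0 -a-> p4 -a-> p3 -b-> p3 -b-> p3 -a-> p4 -a-> p3 -b-> p3
First repeat at step 3: p3 was already visited.

So i = 2, j = 3, giving x = w[0:2] = aa, y = w[2:3] = b, z = w[3:7] = baab.
Check: |xy| = 3 ≤ 5 and |y| = 1 ≥ 1. Reading y takes D from p3 back to p3, so every xyⁱz is accepted.

b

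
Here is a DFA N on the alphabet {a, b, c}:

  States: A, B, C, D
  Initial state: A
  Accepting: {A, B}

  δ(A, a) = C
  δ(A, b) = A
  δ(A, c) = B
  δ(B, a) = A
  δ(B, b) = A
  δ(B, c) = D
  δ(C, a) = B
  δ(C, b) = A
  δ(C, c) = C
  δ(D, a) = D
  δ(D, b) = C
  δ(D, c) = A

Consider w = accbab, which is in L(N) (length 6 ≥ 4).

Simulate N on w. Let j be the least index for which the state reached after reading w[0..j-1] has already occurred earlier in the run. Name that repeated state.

Run of N on w = a c c b a b:
  step 0: A  (start)
  step 1: C  (read a: A→C)
  step 2: C  (read c: C→C)   ← first repeat (C seen earlier)
  step 3: C  (read c: C→C)
  step 4: A  (read b: C→A)
  step 5: C  (read a: A→C)
  step 6: A  (read b: C→A)

The earliest repeat is at step j = 2: N is in C, which it already visited at step i = 1.
Since N has 4 states, any run of length ≥ 4 visits 4+1 states, so by pigeonhole some state repeats within the first 4 steps — that repeat gives the pumpable loop.

C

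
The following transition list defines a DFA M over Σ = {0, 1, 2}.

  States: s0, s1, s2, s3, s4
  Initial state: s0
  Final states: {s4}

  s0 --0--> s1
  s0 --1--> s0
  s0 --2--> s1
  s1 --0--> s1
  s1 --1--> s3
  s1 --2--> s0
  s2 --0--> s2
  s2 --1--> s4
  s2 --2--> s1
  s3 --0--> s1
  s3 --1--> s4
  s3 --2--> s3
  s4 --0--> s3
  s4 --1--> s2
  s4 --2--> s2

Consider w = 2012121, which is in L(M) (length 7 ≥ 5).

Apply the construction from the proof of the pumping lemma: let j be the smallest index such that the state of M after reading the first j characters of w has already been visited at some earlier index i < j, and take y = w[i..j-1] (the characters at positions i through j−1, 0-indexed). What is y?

Run of M on w = 2 0 1 2 1 2 1:
  step 0: s0  (start)
  step 1: s1  (read 2: s0→s1)
  step 2: s1  (read 0: s1→s1)   ← first repeat (s1 seen earlier)
  step 3: s3  (read 1: s1→s3)
  step 4: s3  (read 2: s3→s3)
  step 5: s4  (read 1: s3→s4)
  step 6: s2  (read 2: s4→s2)
  step 7: s4  (read 1: s2→s4)

So i = 1, j = 2, giving x = w[0:1] = 2, y = w[1:2] = 0, z = w[2:7] = 12121.
Check: |xy| = 2 ≤ 5 and |y| = 1 ≥ 1. Reading y takes M from s1 back to s1, so every xyⁱz is accepted.

0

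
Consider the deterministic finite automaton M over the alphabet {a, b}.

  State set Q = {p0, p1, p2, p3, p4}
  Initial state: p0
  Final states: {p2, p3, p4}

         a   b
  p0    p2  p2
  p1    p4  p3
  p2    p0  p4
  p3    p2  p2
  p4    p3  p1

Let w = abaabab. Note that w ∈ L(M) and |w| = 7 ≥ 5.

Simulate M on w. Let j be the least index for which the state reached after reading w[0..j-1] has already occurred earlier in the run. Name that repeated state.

p2

State sequence: p0 -a-> p2 -b-> p4 -a-> p3 -a-> p2 -b-> p4 -a-> p3 -b-> p2
First repeat at step 4: p2 was already visited.

The earliest repeat is at step j = 4: M is in p2, which it already visited at step i = 1.
With |Q| = 5, pigeonhole forces a state repeat no later than step 5; the substring read between the first and second visits to that state can be pumped.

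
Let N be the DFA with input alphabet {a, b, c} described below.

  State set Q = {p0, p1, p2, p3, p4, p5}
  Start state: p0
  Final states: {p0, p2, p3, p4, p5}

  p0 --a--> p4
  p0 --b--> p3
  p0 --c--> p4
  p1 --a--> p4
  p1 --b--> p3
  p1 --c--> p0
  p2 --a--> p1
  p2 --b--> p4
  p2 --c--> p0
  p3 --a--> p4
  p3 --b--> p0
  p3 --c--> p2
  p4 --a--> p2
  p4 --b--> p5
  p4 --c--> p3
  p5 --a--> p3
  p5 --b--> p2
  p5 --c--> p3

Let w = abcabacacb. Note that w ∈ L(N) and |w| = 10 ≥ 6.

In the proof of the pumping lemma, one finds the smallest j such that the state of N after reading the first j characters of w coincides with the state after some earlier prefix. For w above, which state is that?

p4

Run of N on w = a b c a b a c a c b:
  step 0: p0  (start)
  step 1: p4  (read a: p0→p4)
  step 2: p5  (read b: p4→p5)
  step 3: p3  (read c: p5→p3)
  step 4: p4  (read a: p3→p4)   ← first repeat (p4 seen earlier)
  step 5: p5  (read b: p4→p5)
  step 6: p3  (read a: p5→p3)
  step 7: p2  (read c: p3→p2)
  step 8: p1  (read a: p2→p1)
  step 9: p0  (read c: p1→p0)
  step 10: p3  (read b: p0→p3)

The earliest repeat is at step j = 4: N is in p4, which it already visited at step i = 1.
Since N has 6 states, any run of length ≥ 6 visits 6+1 states, so by pigeonhole some state repeats within the first 6 steps — that repeat gives the pumpable loop.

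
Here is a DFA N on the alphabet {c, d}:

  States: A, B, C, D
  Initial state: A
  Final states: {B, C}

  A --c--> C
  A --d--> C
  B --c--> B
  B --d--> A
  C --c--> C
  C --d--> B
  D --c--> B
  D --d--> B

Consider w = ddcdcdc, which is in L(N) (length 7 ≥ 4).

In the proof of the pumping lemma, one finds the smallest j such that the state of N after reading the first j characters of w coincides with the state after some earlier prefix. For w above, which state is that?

State sequence: A -d-> C -d-> B -c-> B -d-> A -c-> C -d-> B -c-> B
First repeat at step 3: B was already visited.

The earliest repeat is at step j = 3: N is in B, which it already visited at step i = 2.

B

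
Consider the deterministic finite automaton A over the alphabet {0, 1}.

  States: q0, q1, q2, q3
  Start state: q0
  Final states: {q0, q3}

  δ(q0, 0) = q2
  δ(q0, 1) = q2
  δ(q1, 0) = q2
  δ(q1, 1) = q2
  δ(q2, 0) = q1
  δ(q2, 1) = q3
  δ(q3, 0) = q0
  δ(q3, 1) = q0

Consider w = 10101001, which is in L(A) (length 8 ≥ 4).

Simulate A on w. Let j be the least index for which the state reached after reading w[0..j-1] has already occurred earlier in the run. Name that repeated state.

State sequence: q0 -1-> q2 -0-> q1 -1-> q2 -0-> q1 -1-> q2 -0-> q1 -0-> q2 -1-> q3
First repeat at step 3: q2 was already visited.

The earliest repeat is at step j = 3: A is in q2, which it already visited at step i = 1.

q2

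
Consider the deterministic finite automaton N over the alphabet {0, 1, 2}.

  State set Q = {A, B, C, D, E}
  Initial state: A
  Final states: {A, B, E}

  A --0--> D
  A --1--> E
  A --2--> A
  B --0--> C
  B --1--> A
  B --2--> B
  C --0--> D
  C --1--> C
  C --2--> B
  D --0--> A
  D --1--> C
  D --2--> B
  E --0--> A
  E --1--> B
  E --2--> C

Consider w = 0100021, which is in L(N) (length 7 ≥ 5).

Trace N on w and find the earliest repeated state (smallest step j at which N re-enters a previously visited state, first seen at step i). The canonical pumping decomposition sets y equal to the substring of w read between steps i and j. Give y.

10

State sequence: A -0-> D -1-> C -0-> D -0-> A -0-> D -2-> B -1-> A
First repeat at step 3: D was already visited.

So i = 1, j = 3, giving x = w[0:1] = 0, y = w[1:3] = 10, z = w[3:7] = 0021.
Check: |xy| = 3 ≤ 5 and |y| = 2 ≥ 1. Reading y takes N from D back to D, so every xyⁱz is accepted.
With |Q| = 5, pigeonhole forces a state repeat no later than step 5; the substring read between the first and second visits to that state can be pumped.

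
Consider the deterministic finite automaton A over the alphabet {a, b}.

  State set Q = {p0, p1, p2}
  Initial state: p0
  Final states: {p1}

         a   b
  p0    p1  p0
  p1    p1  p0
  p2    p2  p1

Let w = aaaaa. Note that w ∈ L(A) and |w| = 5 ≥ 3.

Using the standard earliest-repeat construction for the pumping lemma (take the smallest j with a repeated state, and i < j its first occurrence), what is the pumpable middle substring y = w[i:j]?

a

Run of A on w = a a a a a:
  step 0: p0  (start)
  step 1: p1  (read a: p0→p1)
  step 2: p1  (read a: p1→p1)   ← first repeat (p1 seen earlier)
  step 3: p1  (read a: p1→p1)
  step 4: p1  (read a: p1→p1)
  step 5: p1  (read a: p1→p1)

So i = 1, j = 2, giving x = w[0:1] = a, y = w[1:2] = a, z = w[2:5] = aaa.
Check: |xy| = 2 ≤ 3 and |y| = 1 ≥ 1. Reading y takes A from p1 back to p1, so every xyⁱz is accepted.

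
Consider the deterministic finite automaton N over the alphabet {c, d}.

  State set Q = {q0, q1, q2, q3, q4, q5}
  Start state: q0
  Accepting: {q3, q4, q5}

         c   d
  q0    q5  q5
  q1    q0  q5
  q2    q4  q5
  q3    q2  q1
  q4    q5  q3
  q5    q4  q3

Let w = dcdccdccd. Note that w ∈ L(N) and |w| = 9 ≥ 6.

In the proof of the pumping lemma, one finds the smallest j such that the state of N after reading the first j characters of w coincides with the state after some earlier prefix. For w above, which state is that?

Run of N on w = d c d c c d c c d:
  step 0: q0  (start)
  step 1: q5  (read d: q0→q5)
  step 2: q4  (read c: q5→q4)
  step 3: q3  (read d: q4→q3)
  step 4: q2  (read c: q3→q2)
  step 5: q4  (read c: q2→q4)   ← first repeat (q4 seen earlier)
  step 6: q3  (read d: q4→q3)
  step 7: q2  (read c: q3→q2)
  step 8: q4  (read c: q2→q4)
  step 9: q3  (read d: q4→q3)

The earliest repeat is at step j = 5: N is in q4, which it already visited at step i = 2.
With |Q| = 6, pigeonhole forces a state repeat no later than step 6; the substring read between the first and second visits to that state can be pumped.

q4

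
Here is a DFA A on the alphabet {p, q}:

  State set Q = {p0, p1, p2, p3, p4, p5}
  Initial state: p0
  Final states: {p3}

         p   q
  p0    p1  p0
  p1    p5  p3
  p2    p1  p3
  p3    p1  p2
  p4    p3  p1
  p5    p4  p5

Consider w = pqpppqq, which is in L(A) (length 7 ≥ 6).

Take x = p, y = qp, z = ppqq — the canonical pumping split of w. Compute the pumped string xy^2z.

xy^2z = p·qp·qp·ppqq = pqpqpppqq.
Reading y = qp takes A from p1 back to p1, so after x·y·y the machine is still in p1, and z then leads to the accepting state p3. Hence pqpqpppqq ∈ L(A).

pqpqpppqq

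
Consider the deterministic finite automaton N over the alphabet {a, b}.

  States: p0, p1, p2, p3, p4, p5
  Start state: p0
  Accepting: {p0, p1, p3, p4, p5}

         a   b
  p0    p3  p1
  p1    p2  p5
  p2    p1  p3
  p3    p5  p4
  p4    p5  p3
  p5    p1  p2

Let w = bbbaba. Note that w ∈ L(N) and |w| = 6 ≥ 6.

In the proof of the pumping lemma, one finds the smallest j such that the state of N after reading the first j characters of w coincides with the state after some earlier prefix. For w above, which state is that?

p1

State sequence: p0 -b-> p1 -b-> p5 -b-> p2 -a-> p1 -b-> p5 -a-> p1
First repeat at step 4: p1 was already visited.

The earliest repeat is at step j = 4: N is in p1, which it already visited at step i = 1.
Since N has 6 states, any run of length ≥ 6 visits 6+1 states, so by pigeonhole some state repeats within the first 6 steps — that repeat gives the pumpable loop.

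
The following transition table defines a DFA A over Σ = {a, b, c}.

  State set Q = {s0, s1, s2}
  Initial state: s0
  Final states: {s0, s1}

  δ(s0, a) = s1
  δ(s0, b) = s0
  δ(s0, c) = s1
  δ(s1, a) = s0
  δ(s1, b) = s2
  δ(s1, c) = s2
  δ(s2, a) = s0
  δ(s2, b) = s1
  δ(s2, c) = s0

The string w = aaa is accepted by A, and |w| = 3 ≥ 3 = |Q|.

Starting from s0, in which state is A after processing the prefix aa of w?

State sequence: s0 -a-> s1 -a-> s0

After reading 2 characters, A is in state s0.

s0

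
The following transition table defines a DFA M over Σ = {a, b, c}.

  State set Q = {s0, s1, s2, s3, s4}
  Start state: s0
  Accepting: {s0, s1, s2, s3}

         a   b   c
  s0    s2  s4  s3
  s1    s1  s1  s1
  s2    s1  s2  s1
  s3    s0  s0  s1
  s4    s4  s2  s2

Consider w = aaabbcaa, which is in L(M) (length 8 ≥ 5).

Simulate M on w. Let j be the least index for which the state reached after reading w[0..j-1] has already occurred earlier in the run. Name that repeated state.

s1

State sequence: s0 -a-> s2 -a-> s1 -a-> s1 -b-> s1 -b-> s1 -c-> s1 -a-> s1 -a-> s1
First repeat at step 3: s1 was already visited.

The earliest repeat is at step j = 3: M is in s1, which it already visited at step i = 2.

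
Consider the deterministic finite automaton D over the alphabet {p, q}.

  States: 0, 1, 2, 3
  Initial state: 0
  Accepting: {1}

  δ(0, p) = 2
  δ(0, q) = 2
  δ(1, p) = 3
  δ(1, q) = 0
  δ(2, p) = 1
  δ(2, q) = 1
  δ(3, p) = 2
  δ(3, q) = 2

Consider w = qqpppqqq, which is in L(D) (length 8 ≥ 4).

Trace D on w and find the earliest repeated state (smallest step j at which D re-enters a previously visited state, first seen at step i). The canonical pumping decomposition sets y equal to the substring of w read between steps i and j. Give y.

qpp

State sequence: 0 -q-> 2 -q-> 1 -p-> 3 -p-> 2 -p-> 1 -q-> 0 -q-> 2 -q-> 1
First repeat at step 4: 2 was already visited.

So i = 1, j = 4, giving x = w[0:1] = q, y = w[1:4] = qpp, z = w[4:8] = pqqq.
Check: |xy| = 4 ≤ 4 and |y| = 3 ≥ 1. Reading y takes D from 2 back to 2, so every xyⁱz is accepted.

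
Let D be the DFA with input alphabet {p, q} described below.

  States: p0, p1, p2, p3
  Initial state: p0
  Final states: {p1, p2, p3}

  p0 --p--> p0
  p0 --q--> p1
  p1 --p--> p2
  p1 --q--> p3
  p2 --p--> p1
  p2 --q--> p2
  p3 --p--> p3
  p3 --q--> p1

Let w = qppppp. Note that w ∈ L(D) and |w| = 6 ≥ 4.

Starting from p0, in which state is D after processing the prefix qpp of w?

p1

Run of D on the first 3 characters of w = q p p:
  step 0: p0  (start)
  step 1: p1  (read q: p0→p1)
  step 2: p2  (read p: p1→p2)
  step 3: p1  (read p: p2→p1)

After reading 3 characters, D is in state p1.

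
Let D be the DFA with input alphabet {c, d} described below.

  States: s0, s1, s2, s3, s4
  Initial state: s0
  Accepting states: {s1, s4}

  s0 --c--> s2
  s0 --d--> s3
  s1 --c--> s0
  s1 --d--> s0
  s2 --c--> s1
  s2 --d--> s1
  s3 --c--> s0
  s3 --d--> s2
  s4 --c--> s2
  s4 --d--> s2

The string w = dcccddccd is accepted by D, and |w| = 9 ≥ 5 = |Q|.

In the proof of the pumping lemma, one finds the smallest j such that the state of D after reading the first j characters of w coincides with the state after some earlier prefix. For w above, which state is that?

Run of D on w = d c c c d d c c d:
  step 0: s0  (start)
  step 1: s3  (read d: s0→s3)
  step 2: s0  (read c: s3→s0)   ← first repeat (s0 seen earlier)
  step 3: s2  (read c: s0→s2)
  step 4: s1  (read c: s2→s1)
  step 5: s0  (read d: s1→s0)
  step 6: s3  (read d: s0→s3)
  step 7: s0  (read c: s3→s0)
  step 8: s2  (read c: s0→s2)
  step 9: s1  (read d: s2→s1)

The earliest repeat is at step j = 2: D is in s0, which it already visited at step i = 0.
Since D has 5 states, any run of length ≥ 5 visits 5+1 states, so by pigeonhole some state repeats within the first 5 steps — that repeat gives the pumpable loop.

s0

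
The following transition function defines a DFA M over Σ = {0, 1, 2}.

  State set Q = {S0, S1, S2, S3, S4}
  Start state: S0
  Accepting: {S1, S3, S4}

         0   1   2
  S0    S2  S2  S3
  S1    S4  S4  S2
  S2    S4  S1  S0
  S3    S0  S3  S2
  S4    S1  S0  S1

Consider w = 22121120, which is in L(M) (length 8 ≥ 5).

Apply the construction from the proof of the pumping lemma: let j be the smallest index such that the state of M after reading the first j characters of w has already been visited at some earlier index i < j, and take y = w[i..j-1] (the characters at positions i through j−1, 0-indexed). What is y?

12

Run of M on w = 2 2 1 2 1 1 2 0:
  step 0: S0  (start)
  step 1: S3  (read 2: S0→S3)
  step 2: S2  (read 2: S3→S2)
  step 3: S1  (read 1: S2→S1)
  step 4: S2  (read 2: S1→S2)   ← first repeat (S2 seen earlier)
  step 5: S1  (read 1: S2→S1)
  step 6: S4  (read 1: S1→S4)
  step 7: S1  (read 2: S4→S1)
  step 8: S4  (read 0: S1→S4)

So i = 2, j = 4, giving x = w[0:2] = 22, y = w[2:4] = 12, z = w[4:8] = 1120.
Check: |xy| = 4 ≤ 5 and |y| = 2 ≥ 1. Reading y takes M from S2 back to S2, so every xyⁱz is accepted.
With |Q| = 5, pigeonhole forces a state repeat no later than step 5; the substring read between the first and second visits to that state can be pumped.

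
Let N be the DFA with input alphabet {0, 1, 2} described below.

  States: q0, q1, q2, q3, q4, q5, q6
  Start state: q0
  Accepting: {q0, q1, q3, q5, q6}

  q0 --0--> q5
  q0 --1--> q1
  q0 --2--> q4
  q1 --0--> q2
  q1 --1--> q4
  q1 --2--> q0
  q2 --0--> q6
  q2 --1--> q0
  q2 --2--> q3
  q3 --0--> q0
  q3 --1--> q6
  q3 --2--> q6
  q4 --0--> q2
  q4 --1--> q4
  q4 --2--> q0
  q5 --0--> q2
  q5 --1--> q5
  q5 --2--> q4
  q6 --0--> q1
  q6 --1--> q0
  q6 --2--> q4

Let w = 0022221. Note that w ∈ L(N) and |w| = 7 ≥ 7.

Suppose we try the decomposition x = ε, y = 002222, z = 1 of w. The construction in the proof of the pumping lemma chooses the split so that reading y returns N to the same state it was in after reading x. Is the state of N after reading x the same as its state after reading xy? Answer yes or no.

State sequence: q0 -0-> q5 -0-> q2 -2-> q3 -2-> q6 -2-> q4 -2-> q0

After x (step 0): q0. After xy (step 6): q0.
They match, so y = 002222 drives N around a cycle from q0 back to itself; pumping y any number of times keeps N in q0 before reading z, and xyⁱz ∈ L(N) for every i ≥ 0.

yes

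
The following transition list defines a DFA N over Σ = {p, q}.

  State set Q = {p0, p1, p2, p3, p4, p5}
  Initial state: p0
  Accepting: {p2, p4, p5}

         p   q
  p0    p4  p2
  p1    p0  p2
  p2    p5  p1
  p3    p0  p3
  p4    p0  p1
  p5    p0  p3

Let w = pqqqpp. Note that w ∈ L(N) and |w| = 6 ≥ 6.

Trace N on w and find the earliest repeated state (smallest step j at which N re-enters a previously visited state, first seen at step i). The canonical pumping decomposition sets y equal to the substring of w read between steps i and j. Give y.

qq

State sequence: p0 -p-> p4 -q-> p1 -q-> p2 -q-> p1 -p-> p0 -p-> p4
First repeat at step 4: p1 was already visited.

So i = 2, j = 4, giving x = w[0:2] = pq, y = w[2:4] = qq, z = w[4:6] = pp.
Check: |xy| = 4 ≤ 6 and |y| = 2 ≥ 1. Reading y takes N from p1 back to p1, so every xyⁱz is accepted.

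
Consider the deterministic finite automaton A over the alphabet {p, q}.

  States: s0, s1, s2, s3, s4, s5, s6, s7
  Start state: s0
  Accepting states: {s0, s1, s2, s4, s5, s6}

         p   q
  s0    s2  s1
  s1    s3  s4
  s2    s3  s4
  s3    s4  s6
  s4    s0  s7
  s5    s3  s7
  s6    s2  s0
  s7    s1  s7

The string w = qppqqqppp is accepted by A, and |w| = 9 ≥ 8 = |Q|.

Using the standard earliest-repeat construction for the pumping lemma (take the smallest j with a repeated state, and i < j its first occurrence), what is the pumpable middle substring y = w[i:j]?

State sequence: s0 -q-> s1 -p-> s3 -p-> s4 -q-> s7 -q-> s7 -q-> s7 -p-> s1 -p-> s3 -p-> s4
First repeat at step 5: s7 was already visited.

So i = 4, j = 5, giving x = w[0:4] = qppq, y = w[4:5] = q, z = w[5:9] = qppp.
Check: |xy| = 5 ≤ 8 and |y| = 1 ≥ 1. Reading y takes A from s7 back to s7, so every xyⁱz is accepted.
Since A has 8 states, any run of length ≥ 8 visits 8+1 states, so by pigeonhole some state repeats within the first 8 steps — that repeat gives the pumpable loop.

q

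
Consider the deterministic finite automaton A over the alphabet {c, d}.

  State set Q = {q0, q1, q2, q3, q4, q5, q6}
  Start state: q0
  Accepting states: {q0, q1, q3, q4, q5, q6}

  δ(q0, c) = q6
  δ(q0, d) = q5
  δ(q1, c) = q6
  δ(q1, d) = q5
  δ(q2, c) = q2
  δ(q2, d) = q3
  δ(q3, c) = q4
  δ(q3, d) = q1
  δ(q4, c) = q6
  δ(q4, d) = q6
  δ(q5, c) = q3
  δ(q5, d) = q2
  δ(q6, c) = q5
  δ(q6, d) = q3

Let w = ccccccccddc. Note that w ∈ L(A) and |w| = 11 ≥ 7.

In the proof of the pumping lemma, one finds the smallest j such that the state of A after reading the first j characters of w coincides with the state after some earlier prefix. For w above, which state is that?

State sequence: q0 -c-> q6 -c-> q5 -c-> q3 -c-> q4 -c-> q6 -c-> q5 -c-> q3 -c-> q4 -d-> q6 -d-> q3 -c-> q4
First repeat at step 5: q6 was already visited.

The earliest repeat is at step j = 5: A is in q6, which it already visited at step i = 1.
With |Q| = 7, pigeonhole forces a state repeat no later than step 7; the substring read between the first and second visits to that state can be pumped.

q6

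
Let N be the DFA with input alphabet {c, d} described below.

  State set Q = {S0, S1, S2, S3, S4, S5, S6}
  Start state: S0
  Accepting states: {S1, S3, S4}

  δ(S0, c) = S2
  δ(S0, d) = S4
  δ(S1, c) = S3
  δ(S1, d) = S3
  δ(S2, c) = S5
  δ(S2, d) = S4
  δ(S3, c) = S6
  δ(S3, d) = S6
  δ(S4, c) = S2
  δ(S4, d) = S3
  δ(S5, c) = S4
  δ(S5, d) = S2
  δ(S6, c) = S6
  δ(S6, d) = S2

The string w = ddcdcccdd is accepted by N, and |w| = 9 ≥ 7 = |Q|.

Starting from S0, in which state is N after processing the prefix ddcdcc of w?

S4

State sequence: S0 -d-> S4 -d-> S3 -c-> S6 -d-> S2 -c-> S5 -c-> S4

After reading 6 characters, N is in state S4.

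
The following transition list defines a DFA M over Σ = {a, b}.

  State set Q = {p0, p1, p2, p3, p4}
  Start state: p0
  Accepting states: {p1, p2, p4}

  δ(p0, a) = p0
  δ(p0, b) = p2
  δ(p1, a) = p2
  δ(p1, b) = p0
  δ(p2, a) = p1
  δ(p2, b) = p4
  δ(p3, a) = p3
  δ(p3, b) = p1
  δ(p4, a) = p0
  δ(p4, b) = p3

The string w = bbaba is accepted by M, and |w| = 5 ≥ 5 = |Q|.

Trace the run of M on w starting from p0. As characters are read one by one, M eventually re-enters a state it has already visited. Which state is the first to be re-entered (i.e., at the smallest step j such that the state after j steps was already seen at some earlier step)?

p0

State sequence: p0 -b-> p2 -b-> p4 -a-> p0 -b-> p2 -a-> p1
First repeat at step 3: p0 was already visited.

The earliest repeat is at step j = 3: M is in p0, which it already visited at step i = 0.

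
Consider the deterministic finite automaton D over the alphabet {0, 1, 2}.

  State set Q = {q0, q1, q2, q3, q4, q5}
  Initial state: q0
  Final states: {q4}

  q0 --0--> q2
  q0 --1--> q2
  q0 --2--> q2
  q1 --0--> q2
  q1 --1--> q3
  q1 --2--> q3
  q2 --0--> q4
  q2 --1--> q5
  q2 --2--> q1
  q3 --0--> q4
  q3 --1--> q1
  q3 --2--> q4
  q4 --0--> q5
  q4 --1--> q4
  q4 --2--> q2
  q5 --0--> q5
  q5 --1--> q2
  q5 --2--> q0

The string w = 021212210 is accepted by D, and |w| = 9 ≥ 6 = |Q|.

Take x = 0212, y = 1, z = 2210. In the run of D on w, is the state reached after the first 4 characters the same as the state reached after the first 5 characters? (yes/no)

yes

State sequence: q0 -0-> q2 -2-> q1 -1-> q3 -2-> q4 -1-> q4

After x (step 4): q4. After xy (step 5): q4.
They match, so y = 1 drives D around a cycle from q4 back to itself; pumping y any number of times keeps D in q4 before reading z, and xyⁱz ∈ L(D) for every i ≥ 0.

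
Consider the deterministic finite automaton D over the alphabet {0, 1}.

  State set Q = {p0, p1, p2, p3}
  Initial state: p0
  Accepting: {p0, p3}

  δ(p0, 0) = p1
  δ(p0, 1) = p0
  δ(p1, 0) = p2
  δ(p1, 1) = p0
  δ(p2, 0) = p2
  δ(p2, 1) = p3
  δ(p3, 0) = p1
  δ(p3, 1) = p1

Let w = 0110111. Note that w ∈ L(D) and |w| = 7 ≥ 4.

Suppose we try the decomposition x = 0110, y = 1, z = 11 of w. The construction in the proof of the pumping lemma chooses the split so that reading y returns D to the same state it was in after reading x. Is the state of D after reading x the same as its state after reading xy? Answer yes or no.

no

Run of D on the first 5 characters of w = 0 1 1 0 1:
  step 0: p0  (start)
  step 1: p1  (read 0: p0→p1)
  step 2: p0  (read 1: p1→p0)
  step 3: p0  (read 1: p0→p0)
  step 4: p1  (read 0: p0→p1)
  step 5: p0  (read 1: p1→p0)

After x (step 4): p1. After xy (step 5): p0.
They differ (p1 ≠ p0), so y is not a cycle from the state after x; this split is not the one the pumping-lemma construction produces, and pumping y need not keep the string in L(D).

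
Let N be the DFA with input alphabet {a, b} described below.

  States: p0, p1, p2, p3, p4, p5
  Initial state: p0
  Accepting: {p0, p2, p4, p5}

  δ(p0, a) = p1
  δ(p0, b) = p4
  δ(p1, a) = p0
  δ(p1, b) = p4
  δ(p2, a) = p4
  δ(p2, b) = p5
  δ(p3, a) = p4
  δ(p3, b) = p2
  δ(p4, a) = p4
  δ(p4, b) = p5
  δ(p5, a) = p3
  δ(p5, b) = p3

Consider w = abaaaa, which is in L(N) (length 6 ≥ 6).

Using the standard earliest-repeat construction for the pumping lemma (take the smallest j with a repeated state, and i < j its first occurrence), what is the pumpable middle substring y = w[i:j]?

a

Run of N on w = a b a a a a:
  step 0: p0  (start)
  step 1: p1  (read a: p0→p1)
  step 2: p4  (read b: p1→p4)
  step 3: p4  (read a: p4→p4)   ← first repeat (p4 seen earlier)
  step 4: p4  (read a: p4→p4)
  step 5: p4  (read a: p4→p4)
  step 6: p4  (read a: p4→p4)

So i = 2, j = 3, giving x = w[0:2] = ab, y = w[2:3] = a, z = w[3:6] = aaa.
Check: |xy| = 3 ≤ 6 and |y| = 1 ≥ 1. Reading y takes N from p4 back to p4, so every xyⁱz is accepted.
With |Q| = 6, pigeonhole forces a state repeat no later than step 6; the substring read between the first and second visits to that state can be pumped.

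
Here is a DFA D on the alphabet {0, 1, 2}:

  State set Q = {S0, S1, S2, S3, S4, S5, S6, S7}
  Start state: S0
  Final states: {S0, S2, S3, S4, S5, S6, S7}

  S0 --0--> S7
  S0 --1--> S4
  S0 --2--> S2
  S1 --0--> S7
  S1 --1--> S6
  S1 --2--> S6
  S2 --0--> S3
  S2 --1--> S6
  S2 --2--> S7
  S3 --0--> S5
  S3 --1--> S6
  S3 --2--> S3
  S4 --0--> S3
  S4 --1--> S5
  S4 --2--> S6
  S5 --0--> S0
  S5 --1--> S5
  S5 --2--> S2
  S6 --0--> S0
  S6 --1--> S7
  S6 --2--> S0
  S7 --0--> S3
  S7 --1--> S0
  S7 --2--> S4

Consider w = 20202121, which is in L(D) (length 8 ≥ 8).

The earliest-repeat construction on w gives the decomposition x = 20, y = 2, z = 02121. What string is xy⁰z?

xy⁰z = xz = 20·02121 = 2002121.
Reading y = 2 takes D from S3 back to S3, so after x the machine is still in S3, and z then leads to the accepting state S4. Hence 2002121 ∈ L(D).

2002121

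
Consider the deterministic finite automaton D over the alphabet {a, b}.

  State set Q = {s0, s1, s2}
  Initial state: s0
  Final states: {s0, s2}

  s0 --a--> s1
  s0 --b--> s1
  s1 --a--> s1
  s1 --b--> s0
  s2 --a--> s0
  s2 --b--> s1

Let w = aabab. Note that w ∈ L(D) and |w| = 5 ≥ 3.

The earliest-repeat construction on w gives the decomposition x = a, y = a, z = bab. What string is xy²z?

aaabab

xy^2z = a·a·a·bab = aaabab.
Reading y = a takes D from s1 back to s1, so after x·y·y the machine is still in s1, and z then leads to the accepting state s0. Hence aaabab ∈ L(D).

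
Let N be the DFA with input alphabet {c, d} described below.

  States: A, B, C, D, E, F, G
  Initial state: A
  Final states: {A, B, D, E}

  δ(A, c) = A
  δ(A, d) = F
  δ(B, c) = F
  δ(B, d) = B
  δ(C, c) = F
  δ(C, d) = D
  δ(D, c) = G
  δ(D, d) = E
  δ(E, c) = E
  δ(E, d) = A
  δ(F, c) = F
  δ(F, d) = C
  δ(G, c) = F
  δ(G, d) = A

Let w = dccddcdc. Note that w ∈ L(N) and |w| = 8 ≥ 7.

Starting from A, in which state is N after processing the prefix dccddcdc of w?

A

State sequence: A -d-> F -c-> F -c-> F -d-> C -d-> D -c-> G -d-> A -c-> A

After reading 8 characters, N is in state A.
(This kind of state-tracing is the core of the pumping-lemma construction: with 7 states, pigeonhole forces a repeat within the first 7 steps.)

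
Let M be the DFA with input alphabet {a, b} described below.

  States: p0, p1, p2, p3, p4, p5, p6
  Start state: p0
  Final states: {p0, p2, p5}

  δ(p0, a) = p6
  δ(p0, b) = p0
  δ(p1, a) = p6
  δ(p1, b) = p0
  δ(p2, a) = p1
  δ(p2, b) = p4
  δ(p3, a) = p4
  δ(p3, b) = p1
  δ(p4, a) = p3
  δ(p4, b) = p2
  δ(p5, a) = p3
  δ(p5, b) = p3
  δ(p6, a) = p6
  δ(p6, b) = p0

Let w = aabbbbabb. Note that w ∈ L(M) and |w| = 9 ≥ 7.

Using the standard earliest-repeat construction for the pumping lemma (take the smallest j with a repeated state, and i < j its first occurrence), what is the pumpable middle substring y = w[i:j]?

Run of M on w = a a b b b b a b b:
  step 0: p0  (start)
  step 1: p6  (read a: p0→p6)
  step 2: p6  (read a: p6→p6)   ← first repeat (p6 seen earlier)
  step 3: p0  (read b: p6→p0)
  step 4: p0  (read b: p0→p0)
  step 5: p0  (read b: p0→p0)
  step 6: p0  (read b: p0→p0)
  step 7: p6  (read a: p0→p6)
  step 8: p0  (read b: p6→p0)
  step 9: p0  (read b: p0→p0)

So i = 1, j = 2, giving x = w[0:1] = a, y = w[1:2] = a, z = w[2:9] = bbbbabb.
Check: |xy| = 2 ≤ 7 and |y| = 1 ≥ 1. Reading y takes M from p6 back to p6, so every xyⁱz is accepted.

a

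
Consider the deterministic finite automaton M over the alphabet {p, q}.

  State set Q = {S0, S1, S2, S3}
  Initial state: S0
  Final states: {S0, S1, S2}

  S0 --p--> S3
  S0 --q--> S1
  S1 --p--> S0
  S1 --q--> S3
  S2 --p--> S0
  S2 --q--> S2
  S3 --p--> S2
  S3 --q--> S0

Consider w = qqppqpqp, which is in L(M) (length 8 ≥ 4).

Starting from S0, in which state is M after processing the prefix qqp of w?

S2

State sequence: S0 -q-> S1 -q-> S3 -p-> S2

After reading 3 characters, M is in state S2.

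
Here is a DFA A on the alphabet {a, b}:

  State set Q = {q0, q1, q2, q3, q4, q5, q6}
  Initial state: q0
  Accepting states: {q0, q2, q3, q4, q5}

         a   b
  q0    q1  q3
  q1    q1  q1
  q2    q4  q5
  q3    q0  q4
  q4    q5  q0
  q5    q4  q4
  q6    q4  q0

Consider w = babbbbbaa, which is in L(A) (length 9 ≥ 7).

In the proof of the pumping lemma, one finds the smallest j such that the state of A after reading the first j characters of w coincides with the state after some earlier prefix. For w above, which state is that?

State sequence: q0 -b-> q3 -a-> q0 -b-> q3 -b-> q4 -b-> q0 -b-> q3 -b-> q4 -a-> q5 -a-> q4
First repeat at step 2: q0 was already visited.

The earliest repeat is at step j = 2: A is in q0, which it already visited at step i = 0.
Pumping length from the standard proof: p = 7 (the number of states). The repeated state found above gives |xy| = j ≤ 7 and |y| = j − i ≥ 1.

q0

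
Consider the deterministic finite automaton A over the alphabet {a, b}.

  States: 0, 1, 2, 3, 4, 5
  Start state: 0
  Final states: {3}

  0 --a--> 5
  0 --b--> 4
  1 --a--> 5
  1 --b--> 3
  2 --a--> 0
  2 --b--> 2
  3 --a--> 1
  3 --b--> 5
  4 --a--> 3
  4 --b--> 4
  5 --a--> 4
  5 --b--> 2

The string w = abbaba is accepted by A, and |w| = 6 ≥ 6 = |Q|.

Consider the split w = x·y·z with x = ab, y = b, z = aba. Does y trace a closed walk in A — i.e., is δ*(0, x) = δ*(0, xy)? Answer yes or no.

State sequence: 0 -a-> 5 -b-> 2 -b-> 2

After x (step 2): 2. After xy (step 3): 2.
They match, so y = b drives A around a cycle from 2 back to itself; pumping y any number of times keeps A in 2 before reading z, and xyⁱz ∈ L(A) for every i ≥ 0.

yes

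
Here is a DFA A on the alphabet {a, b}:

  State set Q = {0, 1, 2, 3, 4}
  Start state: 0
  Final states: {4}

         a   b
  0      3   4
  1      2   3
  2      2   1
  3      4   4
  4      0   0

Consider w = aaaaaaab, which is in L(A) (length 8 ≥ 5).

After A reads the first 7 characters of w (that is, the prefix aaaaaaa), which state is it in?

3

State sequence: 0 -a-> 3 -a-> 4 -a-> 0 -a-> 3 -a-> 4 -a-> 0 -a-> 3

After reading 7 characters, A is in state 3.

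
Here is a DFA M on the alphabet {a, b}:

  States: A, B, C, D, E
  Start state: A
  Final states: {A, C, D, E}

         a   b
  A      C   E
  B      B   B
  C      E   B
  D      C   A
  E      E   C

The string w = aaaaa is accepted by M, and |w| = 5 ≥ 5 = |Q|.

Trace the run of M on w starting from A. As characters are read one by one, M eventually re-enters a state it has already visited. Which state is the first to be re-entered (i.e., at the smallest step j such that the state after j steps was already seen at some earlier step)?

E

Run of M on w = a a a a a:
  step 0: A  (start)
  step 1: C  (read a: A→C)
  step 2: E  (read a: C→E)
  step 3: E  (read a: E→E)   ← first repeat (E seen earlier)
  step 4: E  (read a: E→E)
  step 5: E  (read a: E→E)

The earliest repeat is at step j = 3: M is in E, which it already visited at step i = 2.
Pumping length from the standard proof: p = 5 (the number of states). The repeated state found above gives |xy| = j ≤ 5 and |y| = j − i ≥ 1.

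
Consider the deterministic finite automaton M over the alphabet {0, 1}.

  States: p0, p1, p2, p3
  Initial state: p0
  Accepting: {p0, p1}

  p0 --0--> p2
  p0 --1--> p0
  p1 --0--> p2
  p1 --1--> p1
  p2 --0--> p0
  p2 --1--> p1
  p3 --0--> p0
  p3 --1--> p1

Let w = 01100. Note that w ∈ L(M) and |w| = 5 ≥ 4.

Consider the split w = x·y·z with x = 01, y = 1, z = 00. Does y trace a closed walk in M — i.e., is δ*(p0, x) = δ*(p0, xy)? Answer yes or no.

yes

Run of M on the first 3 characters of w = 0 1 1:
  step 0: p0  (start)
  step 1: p2  (read 0: p0→p2)
  step 2: p1  (read 1: p2→p1)
  step 3: p1  (read 1: p1→p1)

After x (step 2): p1. After xy (step 3): p1.
They match, so y = 1 drives M around a cycle from p1 back to itself; pumping y any number of times keeps M in p1 before reading z, and xyⁱz ∈ L(M) for every i ≥ 0.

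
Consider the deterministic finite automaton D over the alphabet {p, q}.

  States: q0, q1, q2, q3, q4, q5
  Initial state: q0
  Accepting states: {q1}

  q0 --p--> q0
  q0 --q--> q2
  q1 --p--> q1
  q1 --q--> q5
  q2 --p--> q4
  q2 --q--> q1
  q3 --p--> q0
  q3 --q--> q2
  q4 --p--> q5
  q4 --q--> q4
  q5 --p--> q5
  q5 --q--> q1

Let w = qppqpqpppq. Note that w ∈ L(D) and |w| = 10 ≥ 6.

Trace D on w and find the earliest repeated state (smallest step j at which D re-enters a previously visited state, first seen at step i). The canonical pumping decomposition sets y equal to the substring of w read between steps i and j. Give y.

Run of D on w = q p p q p q p p p q:
  step 0: q0  (start)
  step 1: q2  (read q: q0→q2)
  step 2: q4  (read p: q2→q4)
  step 3: q5  (read p: q4→q5)
  step 4: q1  (read q: q5→q1)
  step 5: q1  (read p: q1→q1)   ← first repeat (q1 seen earlier)
  step 6: q5  (read q: q1→q5)
  step 7: q5  (read p: q5→q5)
  step 8: q5  (read p: q5→q5)
  step 9: q5  (read p: q5→q5)
  step 10: q1  (read q: q5→q1)

So i = 4, j = 5, giving x = w[0:4] = qppq, y = w[4:5] = p, z = w[5:10] = qpppq.
Check: |xy| = 5 ≤ 6 and |y| = 1 ≥ 1. Reading y takes D from q1 back to q1, so every xyⁱz is accepted.

p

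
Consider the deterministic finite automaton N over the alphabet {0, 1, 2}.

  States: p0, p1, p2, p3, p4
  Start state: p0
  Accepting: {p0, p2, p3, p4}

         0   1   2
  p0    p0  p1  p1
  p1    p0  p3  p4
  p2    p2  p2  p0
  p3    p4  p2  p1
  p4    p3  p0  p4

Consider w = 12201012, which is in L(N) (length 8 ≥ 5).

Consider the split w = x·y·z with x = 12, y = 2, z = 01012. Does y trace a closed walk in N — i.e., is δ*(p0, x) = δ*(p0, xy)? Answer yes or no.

yes

Run of N on the first 3 characters of w = 1 2 2:
  step 0: p0  (start)
  step 1: p1  (read 1: p0→p1)
  step 2: p4  (read 2: p1→p4)
  step 3: p4  (read 2: p4→p4)

After x (step 2): p4. After xy (step 3): p4.
They match, so y = 2 drives N around a cycle from p4 back to itself; pumping y any number of times keeps N in p4 before reading z, and xyⁱz ∈ L(N) for every i ≥ 0.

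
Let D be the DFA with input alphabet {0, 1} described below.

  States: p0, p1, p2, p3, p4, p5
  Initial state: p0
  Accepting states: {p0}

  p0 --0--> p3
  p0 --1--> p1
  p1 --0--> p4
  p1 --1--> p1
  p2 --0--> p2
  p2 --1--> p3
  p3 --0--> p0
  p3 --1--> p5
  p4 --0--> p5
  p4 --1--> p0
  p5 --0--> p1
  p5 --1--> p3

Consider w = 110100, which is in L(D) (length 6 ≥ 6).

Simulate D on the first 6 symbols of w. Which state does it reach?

State sequence: p0 -1-> p1 -1-> p1 -0-> p4 -1-> p0 -0-> p3 -0-> p0

After reading 6 characters, D is in state p0.
(This kind of state-tracing is the core of the pumping-lemma construction: with 6 states, pigeonhole forces a repeat within the first 6 steps.)

p0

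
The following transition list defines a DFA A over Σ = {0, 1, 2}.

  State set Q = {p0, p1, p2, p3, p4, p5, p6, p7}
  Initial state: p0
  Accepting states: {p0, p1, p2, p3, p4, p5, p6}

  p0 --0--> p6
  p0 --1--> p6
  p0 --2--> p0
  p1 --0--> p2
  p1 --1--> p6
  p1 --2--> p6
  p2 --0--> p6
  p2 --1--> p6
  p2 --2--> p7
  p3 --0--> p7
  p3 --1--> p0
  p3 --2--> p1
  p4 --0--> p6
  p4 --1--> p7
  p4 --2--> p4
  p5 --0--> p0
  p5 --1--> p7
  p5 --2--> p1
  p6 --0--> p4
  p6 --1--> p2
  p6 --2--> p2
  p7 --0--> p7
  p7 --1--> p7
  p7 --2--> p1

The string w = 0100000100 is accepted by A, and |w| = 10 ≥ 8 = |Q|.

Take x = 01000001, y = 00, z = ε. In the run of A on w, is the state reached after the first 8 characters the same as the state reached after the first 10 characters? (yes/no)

no

Run of A on the first 10 characters of w = 0 1 0 0 0 0 0 1 0 0:
  step 0: p0  (start)
  step 1: p6  (read 0: p0→p6)
  step 2: p2  (read 1: p6→p2)
  step 3: p6  (read 0: p2→p6)
  step 4: p4  (read 0: p6→p4)
  step 5: p6  (read 0: p4→p6)
  step 6: p4  (read 0: p6→p4)
  step 7: p6  (read 0: p4→p6)
  step 8: p2  (read 1: p6→p2)
  step 9: p6  (read 0: p2→p6)
  step 10: p4  (read 0: p6→p4)

After x (step 8): p2. After xy (step 10): p4.
They differ (p2 ≠ p4), so y is not a cycle from the state after x; this split is not the one the pumping-lemma construction produces, and pumping y need not keep the string in L(A).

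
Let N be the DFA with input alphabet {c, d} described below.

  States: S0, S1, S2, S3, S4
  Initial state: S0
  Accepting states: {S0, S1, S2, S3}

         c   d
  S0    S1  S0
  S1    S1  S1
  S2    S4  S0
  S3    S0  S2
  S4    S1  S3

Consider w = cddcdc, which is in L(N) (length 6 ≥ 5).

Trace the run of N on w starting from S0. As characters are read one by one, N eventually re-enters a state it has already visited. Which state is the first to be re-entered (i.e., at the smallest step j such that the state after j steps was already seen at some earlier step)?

Run of N on w = c d d c d c:
  step 0: S0  (start)
  step 1: S1  (read c: S0→S1)
  step 2: S1  (read d: S1→S1)   ← first repeat (S1 seen earlier)
  step 3: S1  (read d: S1→S1)
  step 4: S1  (read c: S1→S1)
  step 5: S1  (read d: S1→S1)
  step 6: S1  (read c: S1→S1)

The earliest repeat is at step j = 2: N is in S1, which it already visited at step i = 1.

S1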